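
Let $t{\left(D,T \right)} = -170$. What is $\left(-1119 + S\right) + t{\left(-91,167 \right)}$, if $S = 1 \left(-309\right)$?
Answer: $-1598$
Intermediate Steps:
$S = -309$
$\left(-1119 + S\right) + t{\left(-91,167 \right)} = \left(-1119 - 309\right) - 170 = -1428 - 170 = -1598$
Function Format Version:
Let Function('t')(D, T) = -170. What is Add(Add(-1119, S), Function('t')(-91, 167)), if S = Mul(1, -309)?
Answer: -1598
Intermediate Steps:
S = -309
Add(Add(-1119, S), Function('t')(-91, 167)) = Add(Add(-1119, -309), -170) = Add(-1428, -170) = -1598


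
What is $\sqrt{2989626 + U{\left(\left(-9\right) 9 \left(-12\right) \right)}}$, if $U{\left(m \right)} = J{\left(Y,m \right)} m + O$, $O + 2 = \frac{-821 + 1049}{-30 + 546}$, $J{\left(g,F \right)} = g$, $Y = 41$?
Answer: $\frac{\sqrt{5601501941}}{43} \approx 1740.5$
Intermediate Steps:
$O = - \frac{67}{43}$ ($O = -2 + \frac{-821 + 1049}{-30 + 546} = -2 + \frac{228}{516} = -2 + 228 \cdot \frac{1}{516} = -2 + \frac{19}{43} = - \frac{67}{43} \approx -1.5581$)
$U{\left(m \right)} = - \frac{67}{43} + 41 m$ ($U{\left(m \right)} = 41 m - \frac{67}{43} = - \frac{67}{43} + 41 m$)
$\sqrt{2989626 + U{\left(\left(-9\right) 9 \left(-12\right) \right)}} = \sqrt{2989626 - \left(\frac{67}{43} - 41 \left(-9\right) 9 \left(-12\right)\right)} = \sqrt{2989626 - \left(\frac{67}{43} - 41 \left(\left(-81\right) \left(-12\right)\right)\right)} = \sqrt{2989626 + \left(- \frac{67}{43} + 41 \cdot 972\right)} = \sqrt{2989626 + \left(- \frac{67}{43} + 39852\right)} = \sqrt{2989626 + \frac{1713569}{43}} = \sqrt{\frac{130267487}{43}} = \frac{\sqrt{5601501941}}{43}$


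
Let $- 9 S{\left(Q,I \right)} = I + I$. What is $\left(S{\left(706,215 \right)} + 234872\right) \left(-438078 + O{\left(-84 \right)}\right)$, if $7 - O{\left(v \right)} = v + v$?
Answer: $- \frac{925472082454}{9} \approx -1.0283 \cdot 10^{11}$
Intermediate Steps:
$O{\left(v \right)} = 7 - 2 v$ ($O{\left(v \right)} = 7 - \left(v + v\right) = 7 - 2 v$)
$S{\left(Q,I \right)} = - \frac{2 I}{9}$ ($S{\left(Q,I \right)} = - \frac{I + I}{9} = - \frac{2 I}{9}$)
$\left(S{\left(706,215 \right)} + 234872\right) \left(-438078 + O{\left(-84 \right)}\right) = \left(\left(- \frac{2}{9}\right) 215 + 234872\right) \left(-438078 + \left(7 - -168\right)\right) = \left(- \frac{430}{9} + 234872\right) \left(-438078 + \left(7 + 168\right)\right) = \frac{2113418 \left(-438078 + 175\right)}{9} = \frac{2113418}{9} \left(-437903\right) = - \frac{925472082454}{9}$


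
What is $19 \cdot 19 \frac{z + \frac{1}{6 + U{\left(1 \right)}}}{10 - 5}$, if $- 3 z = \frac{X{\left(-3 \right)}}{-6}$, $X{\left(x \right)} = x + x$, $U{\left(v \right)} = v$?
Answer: $- \frac{1444}{105} \approx -13.752$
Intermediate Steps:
$X{\left(x \right)} = 2 x$
$z = - \frac{1}{3}$ ($z = - \frac{2 \left(-3\right) \frac{1}{-6}}{3} = - \frac{\left(-6\right) \left(- \frac{1}{6}\right)}{3} = \left(- \frac{1}{3}\right) 1 = - \frac{1}{3} \approx -0.33333$)
$19 \cdot 19 \frac{z + \frac{1}{6 + U{\left(1 \right)}}}{10 - 5} = 19 \cdot 19 \frac{- \frac{1}{3} + \frac{1}{6 + 1}}{10 - 5} = 361 \frac{- \frac{1}{3} + \frac{1}{7}}{5} = 361 \left(- \frac{1}{3} + \frac{1}{7}\right) \frac{1}{5} = 361 \left(\left(- \frac{4}{21}\right) \frac{1}{5}\right) = 361 \left(- \frac{4}{105}\right) = - \frac{1444}{105}$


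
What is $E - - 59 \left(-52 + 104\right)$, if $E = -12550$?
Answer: $-9482$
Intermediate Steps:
$E - - 59 \left(-52 + 104\right) = -12550 - - 59 \left(-52 + 104\right) = -12550 - \left(-59\right) 52 = -12550 - -3068 = -12550 + 3068 = -9482$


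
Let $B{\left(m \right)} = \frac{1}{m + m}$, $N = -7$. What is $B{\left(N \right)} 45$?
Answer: $- \frac{45}{14} \approx -3.2143$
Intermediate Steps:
$B{\left(m \right)} = \frac{1}{2 m}$
$B{\left(N \right)} 45 = \frac{1}{2 \left(-7\right)} 45 = \frac{1}{2} \left(- \frac{1}{7}\right) 45 = \left(- \frac{1}{14}\right) 45 = - \frac{45}{14}$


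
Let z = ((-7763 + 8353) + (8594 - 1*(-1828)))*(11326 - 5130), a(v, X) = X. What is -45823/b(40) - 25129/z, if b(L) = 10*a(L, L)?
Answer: -48852022989/426439700 ≈ -114.56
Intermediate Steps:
z = 68230352 (z = (590 + (8594 + 1828))*6196 = (590 + 10422)*6196 = 11012*6196 = 68230352)
b(L) = 10*L
-45823/b(40) - 25129/z = -45823/(10*40) - 25129/68230352 = -45823/400 - 25129*1/68230352 = -45823*1/400 - 25129/68230352 = -45823/400 - 25129/68230352 = -48852022989/426439700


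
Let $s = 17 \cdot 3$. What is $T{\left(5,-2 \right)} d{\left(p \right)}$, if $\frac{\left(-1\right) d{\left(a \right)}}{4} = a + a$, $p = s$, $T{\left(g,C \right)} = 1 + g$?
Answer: $-2448$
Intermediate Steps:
$s = 51$
$p = 51$
$d{\left(a \right)} = - 8 a$ ($d{\left(a \right)} = - 4 \left(a + a\right) = - 4 \cdot 2 a = - 8 a$)
$T{\left(5,-2 \right)} d{\left(p \right)} = \left(1 + 5\right) \left(\left(-8\right) 51\right) = 6 \left(-408\right) = -2448$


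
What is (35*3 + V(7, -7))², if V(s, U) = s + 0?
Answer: 12544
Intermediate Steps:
V(s, U) = s
(35*3 + V(7, -7))² = (35*3 + 7)² = (105 + 7)² = 112² = 12544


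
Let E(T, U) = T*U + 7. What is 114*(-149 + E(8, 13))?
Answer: -4332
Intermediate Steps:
E(T, U) = 7 + T*U
114*(-149 + E(8, 13)) = 114*(-149 + (7 + 8*13)) = 114*(-149 + (7 + 104)) = 114*(-149 + 111) = 114*(-38) = -4332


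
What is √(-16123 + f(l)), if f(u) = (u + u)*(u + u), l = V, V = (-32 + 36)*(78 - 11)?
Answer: √271173 ≈ 520.74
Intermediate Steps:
V = 268 (V = 4*67 = 268)
l = 268
f(u) = 4*u² (f(u) = (2*u)*(2*u) = 4*u²)
√(-16123 + f(l)) = √(-16123 + 4*268²) = √(-16123 + 4*71824) = √(-16123 + 287296) = √271173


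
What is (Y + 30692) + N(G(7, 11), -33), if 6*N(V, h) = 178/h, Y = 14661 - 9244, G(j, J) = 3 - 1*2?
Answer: 3574702/99 ≈ 36108.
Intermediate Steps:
G(j, J) = 1 (G(j, J) = 3 - 2 = 1)
Y = 5417
N(V, h) = 89/(3*h) (N(V, h) = (178/h)/6 = 89/(3*h))
(Y + 30692) + N(G(7, 11), -33) = (5417 + 30692) + (89/3)/(-33) = 36109 + (89/3)*(-1/33) = 36109 - 89/99 = 3574702/99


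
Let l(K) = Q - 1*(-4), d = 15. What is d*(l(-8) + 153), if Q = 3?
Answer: 2400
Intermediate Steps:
l(K) = 7 (l(K) = 3 - 1*(-4) = 3 + 4 = 7)
d*(l(-8) + 153) = 15*(7 + 153) = 15*160 = 2400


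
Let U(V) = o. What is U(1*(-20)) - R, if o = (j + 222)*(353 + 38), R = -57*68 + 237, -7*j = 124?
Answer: 584603/7 ≈ 83515.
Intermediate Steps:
j = -124/7 (j = -⅐*124 = -124/7 ≈ -17.714)
R = -3639 (R = -3876 + 237 = -3639)
o = 559130/7 (o = (-124/7 + 222)*(353 + 38) = (1430/7)*391 = 559130/7 ≈ 79876.)
U(V) = 559130/7
U(1*(-20)) - R = 559130/7 - 1*(-3639) = 559130/7 + 3639 = 584603/7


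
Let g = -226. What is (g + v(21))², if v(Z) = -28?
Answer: 64516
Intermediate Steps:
(g + v(21))² = (-226 - 28)² = (-254)² = 64516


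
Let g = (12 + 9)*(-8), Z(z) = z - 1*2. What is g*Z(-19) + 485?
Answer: 4013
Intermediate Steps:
Z(z) = -2 + z (Z(z) = z - 2 = -2 + z)
g = -168 (g = 21*(-8) = -168)
g*Z(-19) + 485 = -168*(-2 - 19) + 485 = -168*(-21) + 485 = 3528 + 485 = 4013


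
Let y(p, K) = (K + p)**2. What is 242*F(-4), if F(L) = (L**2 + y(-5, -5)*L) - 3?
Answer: -93654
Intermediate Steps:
F(L) = -3 + L**2 + 100*L (F(L) = (L**2 + (-5 - 5)**2*L) - 3 = (L**2 + (-10)**2*L) - 3 = (L**2 + 100*L) - 3 = -3 + L**2 + 100*L)
242*F(-4) = 242*(-3 + (-4)**2 + 100*(-4)) = 242*(-3 + 16 - 400) = 242*(-387) = -93654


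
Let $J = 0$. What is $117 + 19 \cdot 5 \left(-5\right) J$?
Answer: $117$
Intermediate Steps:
$117 + 19 \cdot 5 \left(-5\right) J = 117 + 19 \cdot 5 \left(-5\right) 0 = 117 + 19 \left(\left(-25\right) 0\right) = 117 + 19 \cdot 0 = 117 + 0 = 117$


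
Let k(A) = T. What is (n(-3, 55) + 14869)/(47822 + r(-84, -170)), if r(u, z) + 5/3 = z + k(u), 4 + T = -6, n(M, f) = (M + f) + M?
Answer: 44754/142921 ≈ 0.31314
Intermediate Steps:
n(M, f) = f + 2*M
T = -10 (T = -4 - 6 = -10)
k(A) = -10
r(u, z) = -35/3 + z (r(u, z) = -5/3 + (z - 10) = -5/3 + (-10 + z) = -35/3 + z)
(n(-3, 55) + 14869)/(47822 + r(-84, -170)) = ((55 + 2*(-3)) + 14869)/(47822 + (-35/3 - 170)) = ((55 - 6) + 14869)/(47822 - 545/3) = (49 + 14869)/(142921/3) = 14918*(3/142921) = 44754/142921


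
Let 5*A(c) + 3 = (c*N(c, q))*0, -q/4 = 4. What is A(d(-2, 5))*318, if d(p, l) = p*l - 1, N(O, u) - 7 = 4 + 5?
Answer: -954/5 ≈ -190.80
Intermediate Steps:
q = -16 (q = -4*4 = -16)
N(O, u) = 16 (N(O, u) = 7 + (4 + 5) = 7 + 9 = 16)
d(p, l) = -1 + l*p (d(p, l) = l*p - 1 = -1 + l*p)
A(c) = -3/5 (A(c) = -3/5 + ((c*16)*0)/5 = -3/5 + ((16*c)*0)/5 = -3/5 + (1/5)*0 = -3/5 + 0 = -3/5)
A(d(-2, 5))*318 = -3/5*318 = -954/5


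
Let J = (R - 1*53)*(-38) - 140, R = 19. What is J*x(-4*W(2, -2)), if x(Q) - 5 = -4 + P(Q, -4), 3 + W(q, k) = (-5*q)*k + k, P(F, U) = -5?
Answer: -4608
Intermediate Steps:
W(q, k) = -3 + k - 5*k*q (W(q, k) = -3 + ((-5*q)*k + k) = -3 + (-5*k*q + k) = -3 + (k - 5*k*q) = -3 + k - 5*k*q)
J = 1152 (J = (19 - 1*53)*(-38) - 140 = (19 - 53)*(-38) - 140 = -34*(-38) - 140 = 1292 - 140 = 1152)
x(Q) = -4 (x(Q) = 5 + (-4 - 5) = 5 - 9 = -4)
J*x(-4*W(2, -2)) = 1152*(-4) = -4608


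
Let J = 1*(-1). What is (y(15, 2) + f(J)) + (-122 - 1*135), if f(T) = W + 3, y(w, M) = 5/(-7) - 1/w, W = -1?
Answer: -26857/105 ≈ -255.78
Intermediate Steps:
y(w, M) = -5/7 - 1/w (y(w, M) = 5*(-⅐) - 1/w = -5/7 - 1/w)
J = -1
f(T) = 2 (f(T) = -1 + 3 = 2)
(y(15, 2) + f(J)) + (-122 - 1*135) = ((-5/7 - 1/15) + 2) + (-122 - 1*135) = ((-5/7 - 1*1/15) + 2) + (-122 - 135) = ((-5/7 - 1/15) + 2) - 257 = (-82/105 + 2) - 257 = 128/105 - 257 = -26857/105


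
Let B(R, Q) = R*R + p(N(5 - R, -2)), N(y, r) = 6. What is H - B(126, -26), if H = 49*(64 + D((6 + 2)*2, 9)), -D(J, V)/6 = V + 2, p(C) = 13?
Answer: -15987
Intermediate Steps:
B(R, Q) = 13 + R² (B(R, Q) = R*R + 13 = R² + 13 = 13 + R²)
D(J, V) = -12 - 6*V (D(J, V) = -6*(V + 2) = -6*(2 + V) = -12 - 6*V)
H = -98 (H = 49*(64 + (-12 - 6*9)) = 49*(64 + (-12 - 54)) = 49*(64 - 66) = 49*(-2) = -98)
H - B(126, -26) = -98 - (13 + 126²) = -98 - (13 + 15876) = -98 - 1*15889 = -98 - 15889 = -15987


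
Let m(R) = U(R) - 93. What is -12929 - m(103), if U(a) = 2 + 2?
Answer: -12840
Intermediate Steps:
U(a) = 4
m(R) = -89 (m(R) = 4 - 93 = -89)
-12929 - m(103) = -12929 - 1*(-89) = -12929 + 89 = -12840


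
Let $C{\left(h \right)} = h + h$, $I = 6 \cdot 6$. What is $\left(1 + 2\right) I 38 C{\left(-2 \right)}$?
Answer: $-16416$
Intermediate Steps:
$I = 36$
$C{\left(h \right)} = 2 h$
$\left(1 + 2\right) I 38 C{\left(-2 \right)} = \left(1 + 2\right) 36 \cdot 38 \cdot 2 \left(-2\right) = 3 \cdot 36 \cdot 38 \left(-4\right) = 108 \cdot 38 \left(-4\right) = 4104 \left(-4\right) = -16416$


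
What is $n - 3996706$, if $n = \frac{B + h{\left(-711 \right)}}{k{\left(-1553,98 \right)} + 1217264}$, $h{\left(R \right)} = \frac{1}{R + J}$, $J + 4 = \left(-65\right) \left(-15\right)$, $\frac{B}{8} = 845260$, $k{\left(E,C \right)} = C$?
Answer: $- \frac{1265012124347919}{316514120} \approx -3.9967 \cdot 10^{6}$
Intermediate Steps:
$B = 6762080$ ($B = 8 \cdot 845260 = 6762080$)
$J = 971$ ($J = -4 - -975 = -4 + 975 = 971$)
$h{\left(R \right)} = \frac{1}{971 + R}$ ($h{\left(R \right)} = \frac{1}{R + 971} = \frac{1}{971 + R}$)
$n = \frac{1758140801}{316514120}$ ($n = \frac{6762080 + \frac{1}{971 - 711}}{98 + 1217264} = \frac{6762080 + \frac{1}{260}}{1217362} = \left(6762080 + \frac{1}{260}\right) \frac{1}{1217362} = \frac{1758140801}{260} \cdot \frac{1}{1217362} = \frac{1758140801}{316514120} \approx 5.5547$)
$n - 3996706 = \frac{1758140801}{316514120} - 3996706 = - \frac{1265012124347919}{316514120}$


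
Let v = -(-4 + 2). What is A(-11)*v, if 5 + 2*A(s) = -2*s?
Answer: 17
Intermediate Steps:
A(s) = -5/2 - s (A(s) = -5/2 + (-2*s)/2 = -5/2 - s)
v = 2 (v = -1*(-2) = 2)
A(-11)*v = (-5/2 - 1*(-11))*2 = (-5/2 + 11)*2 = (17/2)*2 = 17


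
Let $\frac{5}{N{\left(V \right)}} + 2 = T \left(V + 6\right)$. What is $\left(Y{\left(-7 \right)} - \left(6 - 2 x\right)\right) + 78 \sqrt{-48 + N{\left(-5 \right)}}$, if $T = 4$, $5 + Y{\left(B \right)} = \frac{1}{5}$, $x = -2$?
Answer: $- \frac{74}{5} + 39 i \sqrt{182} \approx -14.8 + 526.14 i$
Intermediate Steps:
$Y{\left(B \right)} = - \frac{24}{5}$ ($Y{\left(B \right)} = -5 + \frac{1}{5} = - \frac{24}{5}$)
$N{\left(V \right)} = \frac{5}{22 + 4 V}$ ($N{\left(V \right)} = \frac{5}{-2 + 4 \left(V + 6\right)} = \frac{5}{-2 + 4 \left(6 + V\right)} = \frac{5}{-2 + \left(24 + 4 V\right)} = \frac{5}{22 + 4 V}$)
$\left(Y{\left(-7 \right)} - \left(6 - 2 x\right)\right) + 78 \sqrt{-48 + N{\left(-5 \right)}} = \left(- \frac{24}{5} - \left(6 - -4\right)\right) + 78 \sqrt{-48 + \frac{5}{2 \left(11 + 2 \left(-5\right)\right)}} = \left(- \frac{24}{5} - \left(6 + 4\right)\right) + 78 \sqrt{-48 + \frac{5}{2 \left(11 - 10\right)}} = \left(- \frac{24}{5} - 10\right) + 78 \sqrt{-48 + \frac{5}{2 \cdot 1}} = \left(- \frac{24}{5} - 10\right) + 78 \sqrt{-48 + \frac{5}{2} \cdot 1} = - \frac{74}{5} + 78 \sqrt{-48 + \frac{5}{2}} = - \frac{74}{5} + 78 \sqrt{- \frac{91}{2}} = - \frac{74}{5} + 78 \frac{i \sqrt{182}}{2} = - \frac{74}{5} + 39 i \sqrt{182}$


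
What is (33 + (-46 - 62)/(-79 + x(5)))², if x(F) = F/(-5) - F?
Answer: 8485569/7225 ≈ 1174.5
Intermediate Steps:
x(F) = -6*F/5 (x(F) = F*(-⅕) - F = -F/5 - F = -6*F/5)
(33 + (-46 - 62)/(-79 + x(5)))² = (33 + (-46 - 62)/(-79 - 6/5*5))² = (33 - 108/(-79 - 6))² = (33 - 108/(-85))² = (33 - 108*(-1/85))² = (33 + 108/85)² = (2913/85)² = 8485569/7225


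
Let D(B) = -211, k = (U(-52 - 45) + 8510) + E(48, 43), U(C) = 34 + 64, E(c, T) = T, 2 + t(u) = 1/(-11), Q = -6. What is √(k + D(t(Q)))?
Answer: 2*√2110 ≈ 91.870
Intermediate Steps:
t(u) = -23/11 (t(u) = -2 + 1/(-11) = -2 - 1/11 = -23/11)
U(C) = 98
k = 8651 (k = (98 + 8510) + 43 = 8608 + 43 = 8651)
√(k + D(t(Q))) = √(8651 - 211) = √8440 = 2*√2110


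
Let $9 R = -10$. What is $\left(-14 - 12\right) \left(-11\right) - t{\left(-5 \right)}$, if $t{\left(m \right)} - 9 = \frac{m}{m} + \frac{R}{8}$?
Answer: $\frac{9941}{36} \approx 276.14$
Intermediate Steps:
$R = - \frac{10}{9}$ ($R = \frac{1}{9} \left(-10\right) = - \frac{10}{9} \approx -1.1111$)
$t{\left(m \right)} = \frac{355}{36}$ ($t{\left(m \right)} = 9 + \left(\frac{m}{m} - \frac{10}{9 \cdot 8}\right) = 9 + \left(1 - \frac{5}{36}\right) = 9 + \frac{31}{36} = \frac{355}{36}$)
$\left(-14 - 12\right) \left(-11\right) - t{\left(-5 \right)} = \left(-14 - 12\right) \left(-11\right) - \frac{355}{36} = \left(-26\right) \left(-11\right) - \frac{355}{36} = 286 - \frac{355}{36} = \frac{9941}{36}$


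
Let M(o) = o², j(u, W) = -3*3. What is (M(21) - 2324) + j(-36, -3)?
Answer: -1892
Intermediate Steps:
j(u, W) = -9
(M(21) - 2324) + j(-36, -3) = (21² - 2324) - 9 = (441 - 2324) - 9 = -1883 - 9 = -1892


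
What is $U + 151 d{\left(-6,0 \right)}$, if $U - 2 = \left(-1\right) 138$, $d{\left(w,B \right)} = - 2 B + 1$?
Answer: $15$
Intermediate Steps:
$d{\left(w,B \right)} = 1 - 2 B$
$U = -136$ ($U = 2 - 138 = -136$)
$U + 151 d{\left(-6,0 \right)} = -136 + 151 \left(1 - 0\right) = -136 + 151 \left(1 + 0\right) = -136 + 151 \cdot 1 = -136 + 151 = 15$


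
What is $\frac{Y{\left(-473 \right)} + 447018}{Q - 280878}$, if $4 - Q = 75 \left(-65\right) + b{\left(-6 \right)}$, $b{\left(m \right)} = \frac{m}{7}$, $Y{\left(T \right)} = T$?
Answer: $- \frac{3125815}{1931987} \approx -1.6179$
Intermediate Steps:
$b{\left(m \right)} = \frac{m}{7}$ ($b{\left(m \right)} = m \frac{1}{7} = \frac{m}{7}$)
$Q = \frac{34159}{7}$ ($Q = 4 - \left(75 \left(-65\right) + \frac{1}{7} \left(-6\right)\right) = 4 - \left(-4875 - \frac{6}{7}\right) = 4 - - \frac{34131}{7} = 4 + \frac{34131}{7} = \frac{34159}{7} \approx 4879.9$)
$\frac{Y{\left(-473 \right)} + 447018}{Q - 280878} = \frac{-473 + 447018}{\frac{34159}{7} - 280878} = \frac{446545}{- \frac{1931987}{7}} = 446545 \left(- \frac{7}{1931987}\right) = - \frac{3125815}{1931987}$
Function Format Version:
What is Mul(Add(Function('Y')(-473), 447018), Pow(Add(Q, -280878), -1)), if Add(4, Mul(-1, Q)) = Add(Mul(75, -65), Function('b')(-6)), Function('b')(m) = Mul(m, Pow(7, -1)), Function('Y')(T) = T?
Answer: Rational(-3125815, 1931987) ≈ -1.6179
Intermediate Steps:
Function('b')(m) = Mul(Rational(1, 7), m) (Function('b')(m) = Mul(m, Rational(1, 7)) = Mul(Rational(1, 7), m))
Q = Rational(34159, 7) (Q = Add(4, Mul(-1, Add(Mul(75, -65), Mul(Rational(1, 7), -6)))) = Add(4, Mul(-1, Add(-4875, Rational(-6, 7)))) = Add(4, Mul(-1, Rational(-34131, 7))) = Add(4, Rational(34131, 7)) = Rational(34159, 7) ≈ 4879.9)
Mul(Add(Function('Y')(-473), 447018), Pow(Add(Q, -280878), -1)) = Mul(Add(-473, 447018), Pow(Add(Rational(34159, 7), -280878), -1)) = Mul(446545, Pow(Rational(-1931987, 7), -1)) = Mul(446545, Rational(-7, 1931987)) = Rational(-3125815, 1931987)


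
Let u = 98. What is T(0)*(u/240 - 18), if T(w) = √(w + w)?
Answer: 0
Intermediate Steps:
T(w) = √2*√w (T(w) = √(2*w) = √2*√w)
T(0)*(u/240 - 18) = (√2*√0)*(98/240 - 18) = (√2*0)*(98*(1/240) - 18) = 0*(49/120 - 18) = 0*(-2111/120) = 0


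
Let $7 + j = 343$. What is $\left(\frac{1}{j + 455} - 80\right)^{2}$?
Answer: $\frac{4004231841}{625681} \approx 6399.8$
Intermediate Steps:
$j = 336$ ($j = -7 + 343 = 336$)
$\left(\frac{1}{j + 455} - 80\right)^{2} = \left(\frac{1}{336 + 455} - 80\right)^{2} = \left(\frac{1}{791} - 80\right)^{2} = \left(- \frac{63279}{791}\right)^{2} = \frac{4004231841}{625681}$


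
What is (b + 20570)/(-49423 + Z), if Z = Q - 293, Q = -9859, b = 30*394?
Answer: -6478/11915 ≈ -0.54368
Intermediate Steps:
b = 11820
Z = -10152 (Z = -9859 - 293 = -10152)
(b + 20570)/(-49423 + Z) = (11820 + 20570)/(-49423 - 10152) = 32390/(-59575) = 32390*(-1/59575) = -6478/11915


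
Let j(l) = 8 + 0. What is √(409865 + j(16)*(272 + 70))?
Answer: √412601 ≈ 642.34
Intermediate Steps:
j(l) = 8
√(409865 + j(16)*(272 + 70)) = √(409865 + 8*(272 + 70)) = √(409865 + 8*342) = √(409865 + 2736) = √412601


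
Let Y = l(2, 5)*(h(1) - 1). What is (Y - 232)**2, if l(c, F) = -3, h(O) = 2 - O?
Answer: 53824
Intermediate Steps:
Y = 0 (Y = -3*((2 - 1*1) - 1) = -3*((2 - 1) - 1) = -3*(1 - 1) = -3*0 = 0)
(Y - 232)**2 = (0 - 232)**2 = (-232)**2 = 53824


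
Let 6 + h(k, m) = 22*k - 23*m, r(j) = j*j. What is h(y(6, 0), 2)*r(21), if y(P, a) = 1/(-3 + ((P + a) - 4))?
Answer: -32634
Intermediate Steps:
r(j) = j**2
y(P, a) = 1/(-7 + P + a) (y(P, a) = 1/(-3 + (-4 + P + a)) = 1/(-7 + P + a))
h(k, m) = -6 - 23*m + 22*k (h(k, m) = -6 + (22*k - 23*m) = -6 + (-23*m + 22*k) = -6 - 23*m + 22*k)
h(y(6, 0), 2)*r(21) = (-6 - 23*2 + 22/(-7 + 6 + 0))*21**2 = (-6 - 46 + 22/(-1))*441 = (-6 - 46 + 22*(-1))*441 = (-6 - 46 - 22)*441 = -74*441 = -32634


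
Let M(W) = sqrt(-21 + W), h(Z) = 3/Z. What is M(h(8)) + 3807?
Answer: 3807 + I*sqrt(330)/4 ≈ 3807.0 + 4.5415*I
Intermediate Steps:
M(h(8)) + 3807 = sqrt(-21 + 3/8) + 3807 = sqrt(-165/8) + 3807 = I*sqrt(330)/4 + 3807 = 3807 + I*sqrt(330)/4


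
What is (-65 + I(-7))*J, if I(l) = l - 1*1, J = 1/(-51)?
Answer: 73/51 ≈ 1.4314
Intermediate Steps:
J = -1/51 ≈ -0.019608
I(l) = -1 + l (I(l) = l - 1 = -1 + l)
(-65 + I(-7))*J = (-65 + (-1 - 7))*(-1/51) = (-65 - 8)*(-1/51) = -73*(-1/51) = 73/51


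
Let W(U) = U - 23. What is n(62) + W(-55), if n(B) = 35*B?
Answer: 2092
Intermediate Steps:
W(U) = -23 + U
n(62) + W(-55) = 35*62 + (-23 - 55) = 2170 - 78 = 2092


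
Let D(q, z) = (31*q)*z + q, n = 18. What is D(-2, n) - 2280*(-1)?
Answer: 1162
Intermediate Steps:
D(q, z) = q + 31*q*z (D(q, z) = 31*q*z + q = q + 31*q*z)
D(-2, n) - 2280*(-1) = -2*(1 + 31*18) - 2280*(-1) = -2*(1 + 558) - 1*(-2280) = -2*559 + 2280 = -1118 + 2280 = 1162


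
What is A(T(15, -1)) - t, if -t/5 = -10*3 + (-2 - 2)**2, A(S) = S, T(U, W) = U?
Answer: -55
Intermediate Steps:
t = 70 (t = -5*(-10*3 + (-2 - 2)**2) = -5*(-30 + (-4)**2) = -5*(-30 + 16) = -5*(-14) = 70)
A(T(15, -1)) - t = 15 - 1*70 = 15 - 70 = -55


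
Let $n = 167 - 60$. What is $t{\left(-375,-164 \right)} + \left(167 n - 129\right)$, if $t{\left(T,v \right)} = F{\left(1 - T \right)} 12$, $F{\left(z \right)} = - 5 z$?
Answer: $-4820$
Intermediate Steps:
$n = 107$
$t{\left(T,v \right)} = -60 + 60 T$ ($t{\left(T,v \right)} = - 5 \left(1 - T\right) 12 = \left(-5 + 5 T\right) 12 = -60 + 60 T$)
$t{\left(-375,-164 \right)} + \left(167 n - 129\right) = \left(-60 + 60 \left(-375\right)\right) + \left(167 \cdot 107 - 129\right) = \left(-60 - 22500\right) + \left(17869 - 129\right) = -22560 + 17740 = -4820$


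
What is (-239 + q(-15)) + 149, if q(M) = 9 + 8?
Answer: -73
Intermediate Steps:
q(M) = 17
(-239 + q(-15)) + 149 = (-239 + 17) + 149 = -222 + 149 = -73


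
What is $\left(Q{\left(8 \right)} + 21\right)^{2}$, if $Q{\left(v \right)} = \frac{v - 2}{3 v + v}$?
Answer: $\frac{114921}{256} \approx 448.91$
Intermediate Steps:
$Q{\left(v \right)} = \frac{-2 + v}{4 v}$
$\left(Q{\left(8 \right)} + 21\right)^{2} = \left(\frac{-2 + 8}{4 \cdot 8} + 21\right)^{2} = \left(\frac{1}{4} \cdot \frac{1}{8} \cdot 6 + 21\right)^{2} = \left(\frac{3}{16} + 21\right)^{2} = \left(\frac{339}{16}\right)^{2} = \frac{114921}{256}$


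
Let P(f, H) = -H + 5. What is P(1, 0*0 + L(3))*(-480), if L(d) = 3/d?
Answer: -1920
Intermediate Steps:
P(f, H) = 5 - H
P(1, 0*0 + L(3))*(-480) = (5 - (0*0 + 3/3))*(-480) = (5 - (0 + 3*(⅓)))*(-480) = (5 - (0 + 1))*(-480) = (5 - 1*1)*(-480) = (5 - 1)*(-480) = 4*(-480) = -1920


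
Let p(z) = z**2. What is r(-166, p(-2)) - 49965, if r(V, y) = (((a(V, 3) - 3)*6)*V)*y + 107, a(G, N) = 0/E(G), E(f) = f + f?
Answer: -37906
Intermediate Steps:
E(f) = 2*f
a(G, N) = 0 (a(G, N) = 0/((2*G)) = 0*(1/(2*G)) = 0)
r(V, y) = 107 - 18*V*y (r(V, y) = (((0 - 3)*6)*V)*y + 107 = ((-3*6)*V)*y + 107 = (-18*V)*y + 107 = -18*V*y + 107 = 107 - 18*V*y)
r(-166, p(-2)) - 49965 = (107 - 18*(-166)*(-2)**2) - 49965 = (107 - 18*(-166)*4) - 49965 = (107 + 11952) - 49965 = 12059 - 49965 = -37906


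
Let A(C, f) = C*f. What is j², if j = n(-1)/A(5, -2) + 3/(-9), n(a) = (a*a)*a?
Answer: 49/900 ≈ 0.054444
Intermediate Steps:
n(a) = a³ (n(a) = a²*a = a³)
j = -7/30 (j = (-1)³/((5*(-2))) + 3/(-9) = -1/(-10) + 3*(-⅑) = -1*(-⅒) - ⅓ = ⅒ - ⅓ = -7/30 ≈ -0.23333)
j² = (-7/30)² = 49/900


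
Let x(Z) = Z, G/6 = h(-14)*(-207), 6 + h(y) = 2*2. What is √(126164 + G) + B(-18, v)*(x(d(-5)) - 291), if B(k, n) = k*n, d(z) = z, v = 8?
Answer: 42624 + 2*√32162 ≈ 42983.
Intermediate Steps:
h(y) = -2 (h(y) = -6 + 2*2 = -6 + 4 = -2)
G = 2484 (G = 6*(-2*(-207)) = 6*414 = 2484)
√(126164 + G) + B(-18, v)*(x(d(-5)) - 291) = √(126164 + 2484) + (-18*8)*(-5 - 291) = √128648 - 144*(-296) = 2*√32162 + 42624 = 42624 + 2*√32162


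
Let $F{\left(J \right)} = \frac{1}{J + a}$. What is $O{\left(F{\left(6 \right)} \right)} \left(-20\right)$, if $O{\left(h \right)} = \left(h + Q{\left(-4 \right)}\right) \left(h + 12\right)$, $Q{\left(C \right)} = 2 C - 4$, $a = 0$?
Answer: $\frac{25915}{9} \approx 2879.4$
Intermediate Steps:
$Q{\left(C \right)} = -4 + 2 C$
$F{\left(J \right)} = \frac{1}{J}$ ($F{\left(J \right)} = \frac{1}{J + 0} = \frac{1}{J}$)
$O{\left(h \right)} = \left(-12 + h\right) \left(12 + h\right)$ ($O{\left(h \right)} = \left(h + \left(-4 + 2 \left(-4\right)\right)\right) \left(h + 12\right) = \left(h - 12\right) \left(12 + h\right) = \left(-12 + h\right) \left(12 + h\right)$)
$O{\left(F{\left(6 \right)} \right)} \left(-20\right) = \left(-144 + \left(\frac{1}{6}\right)^{2}\right) \left(-20\right) = \left(-144 + \frac{1}{36}\right) \left(-20\right) = \left(- \frac{5183}{36}\right) \left(-20\right) = \frac{25915}{9}$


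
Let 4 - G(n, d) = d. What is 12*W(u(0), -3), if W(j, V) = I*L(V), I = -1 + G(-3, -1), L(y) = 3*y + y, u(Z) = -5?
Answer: -576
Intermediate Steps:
G(n, d) = 4 - d
L(y) = 4*y
I = 4 (I = -1 + (4 - 1*(-1)) = -1 + (4 + 1) = -1 + 5 = 4)
W(j, V) = 16*V (W(j, V) = 4*(4*V) = 16*V)
12*W(u(0), -3) = 12*(16*(-3)) = 12*(-48) = -576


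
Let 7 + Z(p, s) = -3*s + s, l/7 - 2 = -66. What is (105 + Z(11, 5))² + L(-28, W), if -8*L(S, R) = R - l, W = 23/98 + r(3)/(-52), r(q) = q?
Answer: 156711741/20384 ≈ 7688.0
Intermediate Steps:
l = -448 (l = 14 + 7*(-66) = 14 - 462 = -448)
Z(p, s) = -7 - 2*s (Z(p, s) = -7 + (-3*s + s) = -7 - 2*s)
W = 451/2548 (W = 23/98 + 3/(-52) = 23*(1/98) + 3*(-1/52) = 23/98 - 3/52 = 451/2548 ≈ 0.17700)
L(S, R) = -56 - R/8 (L(S, R) = -(R - 1*(-448))/8 = -(R + 448)/8 = -(448 + R)/8 = -56 - R/8)
(105 + Z(11, 5))² + L(-28, W) = (105 + (-7 - 2*5))² + (-56 - ⅛*451/2548) = (105 + (-7 - 10))² + (-56 - 451/20384) = (105 - 17)² - 1141955/20384 = 88² - 1141955/20384 = 7744 - 1141955/20384 = 156711741/20384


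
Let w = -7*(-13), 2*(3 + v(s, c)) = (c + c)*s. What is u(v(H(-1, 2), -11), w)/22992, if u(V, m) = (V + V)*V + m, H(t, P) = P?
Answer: 447/7664 ≈ 0.058325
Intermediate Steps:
v(s, c) = -3 + c*s (v(s, c) = -3 + ((c + c)*s)/2 = -3 + ((2*c)*s)/2 = -3 + (2*c*s)/2 = -3 + c*s)
w = 91
u(V, m) = m + 2*V**2 (u(V, m) = (2*V)*V + m = 2*V**2 + m = m + 2*V**2)
u(v(H(-1, 2), -11), w)/22992 = (91 + 2*(-3 - 11*2)**2)/22992 = (91 + 2*(-3 - 22)**2)*(1/22992) = (91 + 2*(-25)**2)*(1/22992) = (91 + 2*625)*(1/22992) = (91 + 1250)*(1/22992) = 1341*(1/22992) = 447/7664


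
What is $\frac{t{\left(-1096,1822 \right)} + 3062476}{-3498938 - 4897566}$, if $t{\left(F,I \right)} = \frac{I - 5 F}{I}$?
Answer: $- \frac{2789919287}{7649215144} \approx -0.36473$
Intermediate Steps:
$t{\left(F,I \right)} = \frac{I - 5 F}{I}$
$\frac{t{\left(-1096,1822 \right)} + 3062476}{-3498938 - 4897566} = \frac{\frac{1822 - -5480}{1822} + 3062476}{-3498938 - 4897566} = \frac{\frac{1822 + 5480}{1822} + 3062476}{-8396504} = \left(\frac{1}{1822} \cdot 7302 + 3062476\right) \left(- \frac{1}{8396504}\right) = \left(\frac{3651}{911} + 3062476\right) \left(- \frac{1}{8396504}\right) = \frac{2789919287}{911} \left(- \frac{1}{8396504}\right) = - \frac{2789919287}{7649215144}$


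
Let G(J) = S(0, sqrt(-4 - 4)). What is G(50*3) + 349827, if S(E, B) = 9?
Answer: 349836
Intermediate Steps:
G(J) = 9
G(50*3) + 349827 = 9 + 349827 = 349836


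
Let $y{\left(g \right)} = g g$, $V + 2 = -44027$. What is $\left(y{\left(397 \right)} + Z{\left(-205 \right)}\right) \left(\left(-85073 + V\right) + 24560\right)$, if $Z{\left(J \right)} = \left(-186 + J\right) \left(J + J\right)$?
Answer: $-33235888098$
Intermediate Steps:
$V = -44029$ ($V = -2 - 44027 = -44029$)
$y{\left(g \right)} = g^{2}$
$Z{\left(J \right)} = 2 J \left(-186 + J\right)$ ($Z{\left(J \right)} = \left(-186 + J\right) 2 J = 2 J \left(-186 + J\right)$)
$\left(y{\left(397 \right)} + Z{\left(-205 \right)}\right) \left(\left(-85073 + V\right) + 24560\right) = \left(397^{2} + 2 \left(-205\right) \left(-186 - 205\right)\right) \left(\left(-85073 - 44029\right) + 24560\right) = \left(157609 + 2 \left(-205\right) \left(-391\right)\right) \left(-129102 + 24560\right) = \left(157609 + 160310\right) \left(-104542\right) = 317919 \left(-104542\right) = -33235888098$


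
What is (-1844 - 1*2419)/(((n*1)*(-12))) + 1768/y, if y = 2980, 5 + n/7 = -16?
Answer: -16301/8940 ≈ -1.8234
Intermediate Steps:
n = -147 (n = -35 + 7*(-16) = -35 - 112 = -147)
(-1844 - 1*2419)/(((n*1)*(-12))) + 1768/y = (-1844 - 1*2419)/((-147*1*(-12))) + 1768/2980 = (-1844 - 2419)/((-147*(-12))) + 1768*(1/2980) = -4263/1764 + 442/745 = -4263*1/1764 + 442/745 = -29/12 + 442/745 = -16301/8940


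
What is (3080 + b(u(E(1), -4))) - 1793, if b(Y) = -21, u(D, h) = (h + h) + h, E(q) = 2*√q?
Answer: 1266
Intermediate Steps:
u(D, h) = 3*h (u(D, h) = 2*h + h = 3*h)
(3080 + b(u(E(1), -4))) - 1793 = (3080 - 21) - 1793 = 3059 - 1793 = 1266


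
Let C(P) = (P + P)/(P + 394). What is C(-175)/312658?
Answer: -175/34236051 ≈ -5.1116e-6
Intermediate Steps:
C(P) = 2*P/(394 + P) (C(P) = (2*P)/(394 + P) = 2*P/(394 + P))
C(-175)/312658 = (2*(-175)/(394 - 175))/312658 = (2*(-175)/219)*(1/312658) = (2*(-175)*(1/219))*(1/312658) = -350/219*1/312658 = -175/34236051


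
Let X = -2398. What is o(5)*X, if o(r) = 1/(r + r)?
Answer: -1199/5 ≈ -239.80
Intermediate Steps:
o(r) = 1/(2*r)
o(5)*X = ((½)/5)*(-2398) = ((½)*(⅕))*(-2398) = (⅒)*(-2398) = -1199/5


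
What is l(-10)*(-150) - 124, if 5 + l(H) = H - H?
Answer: 626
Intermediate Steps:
l(H) = -5 (l(H) = -5 + (H - H) = -5 + 0 = -5)
l(-10)*(-150) - 124 = -5*(-150) - 124 = 750 - 124 = 626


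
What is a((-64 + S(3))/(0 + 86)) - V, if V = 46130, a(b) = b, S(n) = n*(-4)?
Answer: -1983628/43 ≈ -46131.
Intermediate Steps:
S(n) = -4*n
a((-64 + S(3))/(0 + 86)) - V = (-64 - 4*3)/(0 + 86) - 1*46130 = (-64 - 12)/86 - 46130 = -76*1/86 - 46130 = -38/43 - 46130 = -1983628/43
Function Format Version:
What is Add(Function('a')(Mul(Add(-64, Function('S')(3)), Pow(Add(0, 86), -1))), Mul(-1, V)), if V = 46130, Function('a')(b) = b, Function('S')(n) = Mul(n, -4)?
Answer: Rational(-1983628, 43) ≈ -46131.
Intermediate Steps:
Function('S')(n) = Mul(-4, n)
Add(Function('a')(Mul(Add(-64, Function('S')(3)), Pow(Add(0, 86), -1))), Mul(-1, V)) = Add(Mul(Add(-64, Mul(-4, 3)), Pow(Add(0, 86), -1)), Mul(-1, 46130)) = Add(Mul(Add(-64, -12), Pow(86, -1)), -46130) = Add(Mul(-76, Rational(1, 86)), -46130) = Add(Rational(-38, 43), -46130) = Rational(-1983628, 43)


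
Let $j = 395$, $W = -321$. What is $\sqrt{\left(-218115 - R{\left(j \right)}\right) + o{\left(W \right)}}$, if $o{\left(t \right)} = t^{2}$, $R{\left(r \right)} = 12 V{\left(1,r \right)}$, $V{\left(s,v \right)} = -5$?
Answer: $i \sqrt{115014} \approx 339.14 i$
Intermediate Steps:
$R{\left(r \right)} = -60$ ($R{\left(r \right)} = 12 \left(-5\right) = -60$)
$\sqrt{\left(-218115 - R{\left(j \right)}\right) + o{\left(W \right)}} = \sqrt{\left(-218115 - -60\right) + \left(-321\right)^{2}} = \sqrt{\left(-218115 + 60\right) + 103041} = \sqrt{-218055 + 103041} = \sqrt{-115014} = i \sqrt{115014}$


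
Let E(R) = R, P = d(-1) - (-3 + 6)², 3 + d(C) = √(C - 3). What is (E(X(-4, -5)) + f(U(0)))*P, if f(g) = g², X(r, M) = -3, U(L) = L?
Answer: 36 - 6*I ≈ 36.0 - 6.0*I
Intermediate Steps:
d(C) = -3 + √(-3 + C) (d(C) = -3 + √(C - 3) = -3 + √(-3 + C))
P = -12 + 2*I (P = (-3 + √(-3 - 1)) - (-3 + 6)² = (-3 + √(-4)) - 1*3² = (-3 + 2*I) - 1*9 = (-3 + 2*I) - 9 = -12 + 2*I ≈ -12.0 + 2.0*I)
(E(X(-4, -5)) + f(U(0)))*P = (-3 + 0²)*(-12 + 2*I) = (-3 + 0)*(-12 + 2*I) = -3*(-12 + 2*I) = 36 - 6*I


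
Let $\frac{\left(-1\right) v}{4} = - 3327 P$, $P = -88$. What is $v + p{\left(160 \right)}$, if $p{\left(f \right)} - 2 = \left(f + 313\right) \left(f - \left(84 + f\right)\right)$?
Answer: $-1210834$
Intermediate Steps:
$v = -1171104$ ($v = - 4 \left(\left(-3327\right) \left(-88\right)\right) = \left(-4\right) 292776 = -1171104$)
$p{\left(f \right)} = -26290 - 84 f$ ($p{\left(f \right)} = 2 + \left(f + 313\right) \left(f - \left(84 + f\right)\right) = 2 + \left(313 + f\right) \left(-84\right) = 2 - \left(26292 + 84 f\right) = -26290 - 84 f$)
$v + p{\left(160 \right)} = -1171104 - 39730 = -1210834$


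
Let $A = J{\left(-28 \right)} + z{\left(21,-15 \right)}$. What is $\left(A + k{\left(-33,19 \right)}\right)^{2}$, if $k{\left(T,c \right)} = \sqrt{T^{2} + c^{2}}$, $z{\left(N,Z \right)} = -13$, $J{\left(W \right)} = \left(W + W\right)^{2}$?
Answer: $9754579 + 31230 \sqrt{58} \approx 9.9924 \cdot 10^{6}$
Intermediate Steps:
$J{\left(W \right)} = 4 W^{2}$ ($J{\left(W \right)} = \left(2 W\right)^{2} = 4 W^{2}$)
$A = 3123$ ($A = 4 \left(-28\right)^{2} - 13 = 4 \cdot 784 - 13 = 3136 - 13 = 3123$)
$\left(A + k{\left(-33,19 \right)}\right)^{2} = \left(3123 + \sqrt{\left(-33\right)^{2} + 19^{2}}\right)^{2} = \left(3123 + \sqrt{1089 + 361}\right)^{2} = \left(3123 + \sqrt{1450}\right)^{2} = \left(3123 + 5 \sqrt{58}\right)^{2}$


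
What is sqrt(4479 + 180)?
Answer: sqrt(4659) ≈ 68.257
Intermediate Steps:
sqrt(4479 + 180) = sqrt(4659)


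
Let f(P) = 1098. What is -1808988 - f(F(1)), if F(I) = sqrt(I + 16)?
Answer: -1810086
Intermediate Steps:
F(I) = sqrt(16 + I)
-1808988 - f(F(1)) = -1808988 - 1*1098 = -1808988 - 1098 = -1810086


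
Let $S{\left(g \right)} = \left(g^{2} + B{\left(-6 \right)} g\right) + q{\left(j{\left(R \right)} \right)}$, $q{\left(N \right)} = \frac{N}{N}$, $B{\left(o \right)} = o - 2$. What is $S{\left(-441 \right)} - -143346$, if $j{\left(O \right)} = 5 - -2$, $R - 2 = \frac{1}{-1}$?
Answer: $341356$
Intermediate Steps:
$B{\left(o \right)} = -2 + o$ ($B{\left(o \right)} = o - 2 = -2 + o$)
$R = 1$ ($R = 2 + \frac{1}{-1} = 2 - 1 = 1$)
$j{\left(O \right)} = 7$ ($j{\left(O \right)} = 5 + 2 = 7$)
$q{\left(N \right)} = 1$
$S{\left(g \right)} = 1 + g^{2} - 8 g$ ($S{\left(g \right)} = \left(g^{2} + \left(-2 - 6\right) g\right) + 1 = \left(g^{2} - 8 g\right) + 1 = 1 + g^{2} - 8 g$)
$S{\left(-441 \right)} - -143346 = \left(1 + \left(-441\right)^{2} - -3528\right) - -143346 = \left(1 + 194481 + 3528\right) + 143346 = 198010 + 143346 = 341356$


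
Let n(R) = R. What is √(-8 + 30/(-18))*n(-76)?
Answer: -76*I*√87/3 ≈ -236.29*I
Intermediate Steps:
√(-8 + 30/(-18))*n(-76) = √(-8 + 30/(-18))*(-76) = √(-8 + 30*(-1/18))*(-76) = √(-8 - 5/3)*(-76) = √(-29/3)*(-76) = (I*√87/3)*(-76) = -76*I*√87/3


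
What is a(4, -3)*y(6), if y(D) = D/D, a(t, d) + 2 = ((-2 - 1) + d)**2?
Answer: 34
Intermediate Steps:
a(t, d) = -2 + (-3 + d)**2 (a(t, d) = -2 + ((-2 - 1) + d)**2 = -2 + (-3 + d)**2)
y(D) = 1
a(4, -3)*y(6) = (-2 + (-3 - 3)**2)*1 = (-2 + (-6)**2)*1 = (-2 + 36)*1 = 34*1 = 34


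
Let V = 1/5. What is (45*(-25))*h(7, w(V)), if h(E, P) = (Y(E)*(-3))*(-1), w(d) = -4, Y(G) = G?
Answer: -23625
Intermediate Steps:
V = ⅕ ≈ 0.20000
h(E, P) = 3*E (h(E, P) = (E*(-3))*(-1) = -3*E*(-1) = 3*E)
(45*(-25))*h(7, w(V)) = (45*(-25))*(3*7) = -1125*21 = -23625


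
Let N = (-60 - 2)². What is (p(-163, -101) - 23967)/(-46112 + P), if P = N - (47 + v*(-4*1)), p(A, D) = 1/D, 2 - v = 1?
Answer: 2420668/4273411 ≈ 0.56645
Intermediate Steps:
v = 1 (v = 2 - 1*1 = 2 - 1 = 1)
N = 3844 (N = (-62)² = 3844)
P = 3801 (P = 3844 - (47 + 1*(-4*1)) = 3844 - (47 + 1*(-4)) = 3844 - (47 - 4) = 3844 - 1*43 = 3844 - 43 = 3801)
(p(-163, -101) - 23967)/(-46112 + P) = (1/(-101) - 23967)/(-46112 + 3801) = (-1/101 - 23967)/(-42311) = -2420668/101*(-1/42311) = 2420668/4273411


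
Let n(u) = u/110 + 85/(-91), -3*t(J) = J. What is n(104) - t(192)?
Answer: 320377/5005 ≈ 64.011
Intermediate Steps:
t(J) = -J/3
n(u) = -85/91 + u/110 (n(u) = u*(1/110) + 85*(-1/91) = u/110 - 85/91 = -85/91 + u/110)
n(104) - t(192) = (-85/91 + (1/110)*104) - (-1)*192/3 = (-85/91 + 52/55) - 1*(-64) = 57/5005 + 64 = 320377/5005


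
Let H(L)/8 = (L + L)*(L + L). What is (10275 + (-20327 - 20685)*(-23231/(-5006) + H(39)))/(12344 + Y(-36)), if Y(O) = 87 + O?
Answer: -4996779224753/31024685 ≈ -1.6106e+5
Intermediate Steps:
H(L) = 32*L² (H(L) = 8*((L + L)*(L + L)) = 8*((2*L)*(2*L)) = 8*(4*L²) = 32*L²)
(10275 + (-20327 - 20685)*(-23231/(-5006) + H(39)))/(12344 + Y(-36)) = (10275 + (-20327 - 20685)*(-23231/(-5006) + 32*39²))/(12344 + (87 - 36)) = (10275 - 41012*(-23231*(-1/5006) + 32*1521))/(12344 + 51) = (10275 - 41012*(23231/5006 + 48672))/12395 = (10275 - 41012*243675263/5006)*(1/12395) = (10275 - 4996804943078/2503)*(1/12395) = -4996779224753/2503*1/12395 = -4996779224753/31024685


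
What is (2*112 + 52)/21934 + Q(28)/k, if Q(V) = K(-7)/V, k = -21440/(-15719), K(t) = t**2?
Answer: 1218566791/940529920 ≈ 1.2956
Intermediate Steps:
k = 21440/15719 (k = -21440*(-1/15719) = 21440/15719 ≈ 1.3640)
Q(V) = 49/V (Q(V) = (-7)**2/V = 49/V)
(2*112 + 52)/21934 + Q(28)/k = (2*112 + 52)/21934 + (49/28)/(21440/15719) = (224 + 52)*(1/21934) + (49*(1/28))*(15719/21440) = 276*(1/21934) + (7/4)*(15719/21440) = 138/10967 + 110033/85760 = 1218566791/940529920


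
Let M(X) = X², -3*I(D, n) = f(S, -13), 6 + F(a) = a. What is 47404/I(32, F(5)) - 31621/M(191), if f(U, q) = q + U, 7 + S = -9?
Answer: 5187118963/1057949 ≈ 4903.0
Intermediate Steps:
S = -16 (S = -7 - 9 = -16)
F(a) = -6 + a
f(U, q) = U + q
I(D, n) = 29/3 (I(D, n) = -(-16 - 13)/3 = -⅓*(-29) = 29/3)
47404/I(32, F(5)) - 31621/M(191) = 47404/(29/3) - 31621/(191²) = 47404*(3/29) - 31621/36481 = 142212/29 - 31621*1/36481 = 142212/29 - 31621/36481 = 5187118963/1057949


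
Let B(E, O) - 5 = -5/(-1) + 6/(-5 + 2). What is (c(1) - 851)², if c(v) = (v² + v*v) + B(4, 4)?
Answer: 707281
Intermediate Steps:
B(E, O) = 8 (B(E, O) = 5 + (-5/(-1) + 6/(-5 + 2)) = 5 + (-5*(-1) + 6/(-3)) = 5 + (5 + 6*(-⅓)) = 5 + (5 - 2) = 5 + 3 = 8)
c(v) = 8 + 2*v² (c(v) = (v² + v*v) + 8 = (v² + v²) + 8 = 2*v² + 8 = 8 + 2*v²)
(c(1) - 851)² = ((8 + 2*1²) - 851)² = ((8 + 2*1) - 851)² = ((8 + 2) - 851)² = (10 - 851)² = (-841)² = 707281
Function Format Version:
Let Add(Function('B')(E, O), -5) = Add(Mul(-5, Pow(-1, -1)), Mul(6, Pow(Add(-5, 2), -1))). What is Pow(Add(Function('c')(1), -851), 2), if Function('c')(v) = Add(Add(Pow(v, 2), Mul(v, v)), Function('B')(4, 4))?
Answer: 707281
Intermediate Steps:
Function('B')(E, O) = 8 (Function('B')(E, O) = Add(5, Add(Mul(-5, Pow(-1, -1)), Mul(6, Pow(Add(-5, 2), -1)))) = Add(5, Add(Mul(-5, -1), Mul(6, Pow(-3, -1)))) = Add(5, Add(5, Mul(6, Rational(-1, 3)))) = Add(5, Add(5, -2)) = Add(5, 3) = 8)
Function('c')(v) = Add(8, Mul(2, Pow(v, 2))) (Function('c')(v) = Add(Add(Pow(v, 2), Mul(v, v)), 8) = Add(Add(Pow(v, 2), Pow(v, 2)), 8) = Add(Mul(2, Pow(v, 2)), 8) = Add(8, Mul(2, Pow(v, 2))))
Pow(Add(Function('c')(1), -851), 2) = Pow(Add(Add(8, Mul(2, Pow(1, 2))), -851), 2) = Pow(Add(Add(8, Mul(2, 1)), -851), 2) = Pow(Add(Add(8, 2), -851), 2) = Pow(Add(10, -851), 2) = Pow(-841, 2) = 707281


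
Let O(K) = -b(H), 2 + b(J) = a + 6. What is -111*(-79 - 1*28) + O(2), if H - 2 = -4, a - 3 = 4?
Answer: 11866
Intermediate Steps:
a = 7 (a = 3 + 4 = 7)
H = -2 (H = 2 - 4 = -2)
b(J) = 11 (b(J) = -2 + (7 + 6) = -2 + 13 = 11)
O(K) = -11 (O(K) = -1*11 = -11)
-111*(-79 - 1*28) + O(2) = -111*(-79 - 1*28) - 11 = -111*(-79 - 28) - 11 = -111*(-107) - 11 = 11877 - 11 = 11866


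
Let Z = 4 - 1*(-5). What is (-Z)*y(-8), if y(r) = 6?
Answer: -54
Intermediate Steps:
Z = 9 (Z = 4 + 5 = 9)
(-Z)*y(-8) = -1*9*6 = -9*6 = -54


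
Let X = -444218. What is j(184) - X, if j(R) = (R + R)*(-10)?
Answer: 440538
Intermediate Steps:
j(R) = -20*R (j(R) = (2*R)*(-10) = -20*R)
j(184) - X = -20*184 - 1*(-444218) = -3680 + 444218 = 440538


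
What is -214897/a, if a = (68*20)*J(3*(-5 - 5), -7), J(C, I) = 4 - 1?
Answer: -12641/240 ≈ -52.671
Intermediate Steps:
J(C, I) = 3
a = 4080 (a = (68*20)*3 = 1360*3 = 4080)
-214897/a = -214897/4080 = -214897*1/4080 = -12641/240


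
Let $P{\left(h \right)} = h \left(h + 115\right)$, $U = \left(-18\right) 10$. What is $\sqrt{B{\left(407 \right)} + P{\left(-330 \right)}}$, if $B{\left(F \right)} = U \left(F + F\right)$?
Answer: $i \sqrt{75570} \approx 274.9 i$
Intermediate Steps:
$U = -180$
$B{\left(F \right)} = - 360 F$ ($B{\left(F \right)} = - 180 \left(F + F\right) = - 180 \cdot 2 F = - 360 F$)
$P{\left(h \right)} = h \left(115 + h\right)$
$\sqrt{B{\left(407 \right)} + P{\left(-330 \right)}} = \sqrt{\left(-360\right) 407 - 330 \left(115 - 330\right)} = \sqrt{-146520 - -70950} = \sqrt{-146520 + 70950} = \sqrt{-75570} = i \sqrt{75570}$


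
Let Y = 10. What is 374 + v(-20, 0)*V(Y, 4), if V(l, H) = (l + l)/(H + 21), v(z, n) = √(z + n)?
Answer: 374 + 8*I*√5/5 ≈ 374.0 + 3.5777*I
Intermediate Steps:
v(z, n) = √(n + z)
V(l, H) = 2*l/(21 + H) (V(l, H) = (2*l)/(21 + H) = 2*l/(21 + H))
374 + v(-20, 0)*V(Y, 4) = 374 + √(0 - 20)*(2*10/(21 + 4)) = 374 + √(-20)*(2*10/25) = 374 + (2*I*√5)*(2*10*(1/25)) = 374 + (2*I*√5)*(⅘) = 374 + 8*I*√5/5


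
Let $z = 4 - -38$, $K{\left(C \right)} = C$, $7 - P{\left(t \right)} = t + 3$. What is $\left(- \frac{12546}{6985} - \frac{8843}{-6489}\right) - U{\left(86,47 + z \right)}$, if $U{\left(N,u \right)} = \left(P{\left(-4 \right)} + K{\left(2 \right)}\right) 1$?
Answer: $- \frac{472899289}{45325665} \approx -10.433$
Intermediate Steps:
$P{\left(t \right)} = 4 - t$ ($P{\left(t \right)} = 7 - \left(t + 3\right) = 7 - \left(3 + t\right) = 4 - t$)
$z = 42$ ($z = 4 + 38 = 42$)
$U{\left(N,u \right)} = 10$ ($U{\left(N,u \right)} = \left(\left(4 - -4\right) + 2\right) 1 = \left(\left(4 + 4\right) + 2\right) 1 = \left(8 + 2\right) 1 = 10 \cdot 1 = 10$)
$\left(- \frac{12546}{6985} - \frac{8843}{-6489}\right) - U{\left(86,47 + z \right)} = \left(- \frac{12546}{6985} - \frac{8843}{-6489}\right) - 10 = \left(\left(-12546\right) \frac{1}{6985} - - \frac{8843}{6489}\right) - 10 = \left(- \frac{12546}{6985} + \frac{8843}{6489}\right) - 10 = - \frac{19642639}{45325665} - 10 = - \frac{472899289}{45325665}$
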